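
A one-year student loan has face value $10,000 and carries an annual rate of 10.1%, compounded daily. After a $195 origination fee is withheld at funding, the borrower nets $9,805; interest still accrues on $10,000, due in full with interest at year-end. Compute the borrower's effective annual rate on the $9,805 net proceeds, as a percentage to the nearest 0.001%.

Amount owed after one year: 10,000 × (1 + 0.101/365)^365 = 10,000 × 1.106261 = $11,062.61.
Effective rate on net proceeds: 11,062.61 / 9,805 − 1 = 0.128262 = 12.826%.

12.826%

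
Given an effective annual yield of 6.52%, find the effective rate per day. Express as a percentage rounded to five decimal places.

The per-day rate i satisfies (1 + i)^365 = 1 + 0.0652.
i = 1.0652^(1/365) − 1 = 0.0001731 = 0.01731%.

0.01731%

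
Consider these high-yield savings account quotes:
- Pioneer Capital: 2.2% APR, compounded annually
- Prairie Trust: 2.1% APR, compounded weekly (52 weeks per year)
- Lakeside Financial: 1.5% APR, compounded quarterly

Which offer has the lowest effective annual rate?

Pioneer Capital: compounded annually, EAR = 2.200%
Prairie Trust: (1 + 0.021/52)^52 − 1 = 2.122%
Lakeside Financial: (1 + 0.015/4)^4 − 1 = 1.508%
The lowest effective annual rate is Lakeside Financial at 1.508%.

Lakeside Financial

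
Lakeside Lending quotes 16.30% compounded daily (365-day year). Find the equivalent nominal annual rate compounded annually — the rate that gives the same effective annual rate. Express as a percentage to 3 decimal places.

EAR = (1 + 0.1630/365)^365 − 1 = 0.176994.
Compounded annually, the equivalent nominal rate is the EAR itself: 17.699%.

17.699%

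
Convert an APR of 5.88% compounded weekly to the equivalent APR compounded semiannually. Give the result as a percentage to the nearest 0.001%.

5.964%

EAR = (1 + 0.0588/52)^52 − 1 = 0.060528.
Solve (1 + r/2)^2 = 1.060528: r/2 = 1.060528^(1/2) − 1 = 0.029819, so r = 0.059639 = 5.964%.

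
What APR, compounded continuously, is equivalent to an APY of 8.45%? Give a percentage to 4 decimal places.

Continuous: nominal r satisfies e^r − 1 = 0.0845.
r = ln(1 + 0.0845) = ln(1.0845) = 0.081119 = 8.1119%.

8.1119%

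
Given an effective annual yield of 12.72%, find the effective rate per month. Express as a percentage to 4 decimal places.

1.0028%

The per-month rate i satisfies (1 + i)^12 = 1 + 0.1272.
i = 1.1272^(1/12) − 1 = 0.0100280 = 1.0028%.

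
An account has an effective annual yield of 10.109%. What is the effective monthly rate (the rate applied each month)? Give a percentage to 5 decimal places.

The per-month rate i satisfies (1 + i)^12 = 1 + 0.10109.
i = 1.10109^(1/12) − 1 = 0.0080573 = 0.80573%.

0.80573%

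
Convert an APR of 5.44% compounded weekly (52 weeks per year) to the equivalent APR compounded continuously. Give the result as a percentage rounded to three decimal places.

5.437%

EAR = (1 + 0.0544/52)^52 − 1 = 0.055877.
Equivalent continuous rate: r = ln(1 + 0.055877) = 0.054372 = 5.437%.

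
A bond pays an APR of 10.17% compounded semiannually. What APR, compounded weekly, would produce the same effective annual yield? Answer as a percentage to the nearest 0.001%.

9.929%

EAR = (1 + 0.1017/2)^2 − 1 = 0.104286.
Solve (1 + r/52)^52 = 1.104286: r/52 = 1.104286^(1/52) − 1 = 0.001909, so r = 0.099293 = 9.929%.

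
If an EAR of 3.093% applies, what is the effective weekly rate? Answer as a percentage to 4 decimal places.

The per-week rate i satisfies (1 + i)^52 = 1 + 0.03093.
i = 1.03093^(1/52) − 1 = 0.0005860 = 0.0586%.

0.0586%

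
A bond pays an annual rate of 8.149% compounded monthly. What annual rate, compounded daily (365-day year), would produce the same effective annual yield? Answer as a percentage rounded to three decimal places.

8.122%

EAR = (1 + 0.08149/12)^12 − 1 = 0.084604.
Solve (1 + r/365)^365 = 1.084604: r/365 = 1.084604^(1/365) − 1 = 0.000223, so r = 0.081224 = 8.122%.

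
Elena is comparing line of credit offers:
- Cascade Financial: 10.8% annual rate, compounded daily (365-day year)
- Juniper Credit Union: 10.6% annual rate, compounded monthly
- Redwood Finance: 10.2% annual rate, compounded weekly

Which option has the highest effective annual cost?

Cascade Financial: (1 + 0.108/365)^365 − 1 = 11.403%
Juniper Credit Union: (1 + 0.106/12)^12 − 1 = 11.130%
Redwood Finance: (1 + 0.102/52)^52 − 1 = 10.727%
The highest effective annual rate is Cascade Financial at 11.403%.

Cascade Financial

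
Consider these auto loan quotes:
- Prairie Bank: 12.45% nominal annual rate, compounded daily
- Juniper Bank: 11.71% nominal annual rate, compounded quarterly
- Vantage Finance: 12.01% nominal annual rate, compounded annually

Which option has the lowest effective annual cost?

Vantage Finance

Prairie Bank: (1 + 0.1245/365)^365 − 1 = 13.256%
Juniper Bank: (1 + 0.1171/4)^4 − 1 = 12.234%
Vantage Finance: compounded annually, EAR = 12.010%
The lowest effective annual rate is Vantage Finance at 12.010%.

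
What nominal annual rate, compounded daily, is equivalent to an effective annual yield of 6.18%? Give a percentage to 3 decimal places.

(1 + r/365)^365 − 1 = 0.0618, so 1 + r/365 = 1.0618^(1/365).
r/365 = 0.000164, so r = 0.059971 = 5.997%.

5.997%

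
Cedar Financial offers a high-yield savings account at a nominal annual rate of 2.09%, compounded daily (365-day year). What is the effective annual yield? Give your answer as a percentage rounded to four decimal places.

2.1119%

EAR = (1 + 0.0209/365)^365 − 1.
= 1.021119 − 1 = 2.1119%.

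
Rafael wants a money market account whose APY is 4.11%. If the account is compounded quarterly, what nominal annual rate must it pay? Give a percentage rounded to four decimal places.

4.0481%

(1 + r/4)^4 − 1 = 0.0411, so 1 + r/4 = 1.0411^(1/4).
r/4 = 0.010120, so r = 0.040481 = 4.0481%.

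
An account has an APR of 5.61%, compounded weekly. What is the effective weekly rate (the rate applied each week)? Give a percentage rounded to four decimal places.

With a nominal annual rate compounded weekly, the periodic rate is the nominal rate divided by 52.
i = 0.0561 / 52 = 0.0010788 = 0.1079%.

0.1079%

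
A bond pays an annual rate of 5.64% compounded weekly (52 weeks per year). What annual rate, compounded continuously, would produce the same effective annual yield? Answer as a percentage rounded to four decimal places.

EAR = (1 + 0.0564/52)^52 − 1 = 0.057988.
Equivalent continuous rate: r = ln(1 + 0.057988) = 0.056369 = 5.6369%.

5.6369%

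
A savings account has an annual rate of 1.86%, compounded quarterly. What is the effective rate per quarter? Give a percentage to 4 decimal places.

With a nominal annual rate compounded quarterly, the periodic rate is the nominal rate divided by 4.
i = 0.0186 / 4 = 0.0046500 = 0.4650%.

0.4650%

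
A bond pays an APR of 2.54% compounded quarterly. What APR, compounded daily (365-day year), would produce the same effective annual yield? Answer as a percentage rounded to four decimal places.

EAR = (1 + 0.0254/4)^4 − 1 = 0.025643.
Solve (1 + r/365)^365 = 1.025643: r/365 = 1.025643^(1/365) − 1 = 0.000069, so r = 0.025321 = 2.5321%.

2.5321%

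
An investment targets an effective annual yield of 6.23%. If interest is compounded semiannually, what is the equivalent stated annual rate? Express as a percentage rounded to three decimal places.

(1 + r/2)^2 − 1 = 0.0623, so 1 + r/2 = 1.0623^(1/2).
r/2 = 0.030679, so r = 0.061359 = 6.136%.

6.136%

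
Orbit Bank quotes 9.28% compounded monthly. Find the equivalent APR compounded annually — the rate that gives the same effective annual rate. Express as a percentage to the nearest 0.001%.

EAR = (1 + 0.0928/12)^12 − 1 = 0.096851.
Compounded annually, the equivalent nominal rate is the EAR itself: 9.685%.

9.685%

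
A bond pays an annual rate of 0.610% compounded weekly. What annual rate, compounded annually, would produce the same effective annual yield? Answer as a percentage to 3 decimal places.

0.612%

EAR = (1 + 0.00610/52)^52 − 1 = 0.006118.
Compounded annually, the equivalent nominal rate is the EAR itself: 0.612%.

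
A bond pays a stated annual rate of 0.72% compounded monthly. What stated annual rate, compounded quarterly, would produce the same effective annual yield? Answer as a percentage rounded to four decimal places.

EAR = (1 + 0.0072/12)^12 − 1 = 0.007224.
Solve (1 + r/4)^4 = 1.007224: r/4 = 1.007224^(1/4) − 1 = 0.001801, so r = 0.007204 = 0.7204%.

0.7204%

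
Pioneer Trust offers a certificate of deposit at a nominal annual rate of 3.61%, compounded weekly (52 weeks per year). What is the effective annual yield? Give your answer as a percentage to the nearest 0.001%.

EAR = (1 + 0.0361/52)^52 − 1.
= 1.036747 − 1 = 3.675%.

3.675%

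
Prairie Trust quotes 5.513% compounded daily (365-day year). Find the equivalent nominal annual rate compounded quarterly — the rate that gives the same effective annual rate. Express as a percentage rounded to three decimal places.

5.551%

EAR = (1 + 0.05513/365)^365 − 1 = 0.056674.
Solve (1 + r/4)^4 = 1.056674: r/4 = 1.056674^(1/4) − 1 = 0.013877, so r = 0.055507 = 5.551%.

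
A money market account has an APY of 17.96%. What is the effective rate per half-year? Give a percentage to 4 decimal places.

The per-half-year rate i satisfies (1 + i)^2 = 1 + 0.1796.
i = 1.1796^(1/2) − 1 = 0.0860939 = 8.6094%.

8.6094%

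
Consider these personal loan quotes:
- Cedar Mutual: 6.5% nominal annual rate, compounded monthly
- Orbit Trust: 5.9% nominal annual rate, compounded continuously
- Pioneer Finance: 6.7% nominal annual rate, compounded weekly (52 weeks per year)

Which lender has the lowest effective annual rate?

Cedar Mutual: (1 + 0.065/12)^12 − 1 = 6.697%
Orbit Trust: e^0.059 − 1 = 6.078%
Pioneer Finance: (1 + 0.067/52)^52 − 1 = 6.925%
The lowest effective annual rate is Orbit Trust at 6.078%.

Orbit Trust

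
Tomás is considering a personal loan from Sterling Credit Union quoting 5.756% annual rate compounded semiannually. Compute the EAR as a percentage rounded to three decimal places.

5.839%

EAR = (1 + 0.05756/2)^2 − 1.
= 1.058388 − 1 = 5.839%.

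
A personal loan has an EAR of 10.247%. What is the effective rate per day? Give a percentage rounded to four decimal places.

The per-day rate i satisfies (1 + i)^365 = 1 + 0.10247.
i = 1.10247^(1/365) − 1 = 0.0002673 = 0.0267%.

0.0267%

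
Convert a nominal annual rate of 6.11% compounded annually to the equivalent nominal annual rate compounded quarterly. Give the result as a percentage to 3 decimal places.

Compounded annually, EAR = nominal = 0.061100.
Solve (1 + r/4)^4 = 1.061100: r/4 = 1.061100^(1/4) − 1 = 0.014937, so r = 0.059748 = 5.975%.

5.975%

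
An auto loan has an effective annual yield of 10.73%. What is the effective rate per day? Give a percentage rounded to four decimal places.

The per-day rate i satisfies (1 + i)^365 = 1 + 0.1073.
i = 1.1073^(1/365) − 1 = 0.0002793 = 0.0279%.

0.0279%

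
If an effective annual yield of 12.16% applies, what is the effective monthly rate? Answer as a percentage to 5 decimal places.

0.96089%

The per-month rate i satisfies (1 + i)^12 = 1 + 0.1216.
i = 1.1216^(1/12) − 1 = 0.0096089 = 0.96089%.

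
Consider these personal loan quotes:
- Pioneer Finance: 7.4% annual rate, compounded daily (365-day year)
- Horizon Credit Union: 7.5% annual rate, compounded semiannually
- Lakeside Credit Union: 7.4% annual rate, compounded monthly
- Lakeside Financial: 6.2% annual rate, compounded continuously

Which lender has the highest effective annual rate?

Pioneer Finance

Pioneer Finance: (1 + 0.074/365)^365 − 1 = 7.680%
Horizon Credit Union: (1 + 0.075/2)^2 − 1 = 7.641%
Lakeside Credit Union: (1 + 0.074/12)^12 − 1 = 7.656%
Lakeside Financial: e^0.062 − 1 = 6.396%
The highest effective annual rate is Pioneer Finance at 7.680%.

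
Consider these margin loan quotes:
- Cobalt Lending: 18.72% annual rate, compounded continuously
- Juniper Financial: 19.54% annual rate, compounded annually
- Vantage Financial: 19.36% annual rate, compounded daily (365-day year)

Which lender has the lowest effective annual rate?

Juniper Financial

Cobalt Lending: e^0.1872 − 1 = 20.587%
Juniper Financial: compounded annually, EAR = 19.540%
Vantage Financial: (1 + 0.1936/365)^365 − 1 = 21.355%
The lowest effective annual rate is Juniper Financial at 19.540%.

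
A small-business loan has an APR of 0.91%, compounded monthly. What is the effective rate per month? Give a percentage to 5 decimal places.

With a nominal annual rate compounded monthly, the periodic rate is the nominal rate divided by 12.
i = 0.0091 / 12 = 0.0007583 = 0.07583%.

0.07583%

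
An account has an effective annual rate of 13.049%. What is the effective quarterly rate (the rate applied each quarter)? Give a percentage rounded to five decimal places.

3.11377%

The per-quarter rate i satisfies (1 + i)^4 = 1 + 0.13049.
i = 1.13049^(1/4) − 1 = 0.0311377 = 3.11377%.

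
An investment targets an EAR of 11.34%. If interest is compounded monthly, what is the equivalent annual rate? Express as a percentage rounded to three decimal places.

(1 + r/12)^12 − 1 = 0.1134, so 1 + r/12 = 1.1134^(1/12).
r/12 = 0.008992, so r = 0.107901 = 10.790%.

10.790%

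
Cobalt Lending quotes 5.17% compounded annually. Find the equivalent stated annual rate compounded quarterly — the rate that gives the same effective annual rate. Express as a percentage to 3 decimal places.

Compounded annually, EAR = nominal = 0.051700.
Solve (1 + r/4)^4 = 1.051700: r/4 = 1.051700^(1/4) − 1 = 0.012682, so r = 0.050727 = 5.073%.

5.073%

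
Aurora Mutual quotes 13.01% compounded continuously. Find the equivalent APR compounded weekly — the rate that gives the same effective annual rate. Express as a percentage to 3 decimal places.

EAR under continuous compounding: e^0.1301 − 1 = 0.138942.
Solve (1 + r/52)^52 = 1.138942: r/52 = 1.138942^(1/52) − 1 = 0.002505, so r = 0.130263 = 13.026%.

13.026%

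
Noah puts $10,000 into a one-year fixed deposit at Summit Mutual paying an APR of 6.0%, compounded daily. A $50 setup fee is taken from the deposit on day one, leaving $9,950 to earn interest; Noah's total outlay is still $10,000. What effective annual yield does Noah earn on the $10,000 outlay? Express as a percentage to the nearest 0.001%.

Value after one year: 9,950 × (1 + 0.060/365)^365 = 9,950 × 1.061831 = $10,565.22.
Effective yield on the $10,000 outlay: 10,565.22 / 10,000 − 1 = 0.056522 = 5.652%.

5.652%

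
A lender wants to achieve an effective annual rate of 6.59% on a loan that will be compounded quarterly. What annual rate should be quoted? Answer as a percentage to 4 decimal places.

(1 + r/4)^4 − 1 = 0.0659, so 1 + r/4 = 1.0659^(1/4).
r/4 = 0.016083, so r = 0.064331 = 6.4331%.

6.4331%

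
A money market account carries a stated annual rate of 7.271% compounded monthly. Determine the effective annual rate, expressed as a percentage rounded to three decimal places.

7.518%

EAR = (1 + 0.07271/12)^12 − 1.
= (1 + 0.006059)^12 − 1 = 1.075183 − 1 = 7.518%.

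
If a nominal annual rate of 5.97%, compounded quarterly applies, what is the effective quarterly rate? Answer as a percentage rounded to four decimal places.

With a nominal annual rate compounded quarterly, the periodic rate is the nominal rate divided by 4.
i = 0.0597 / 4 = 0.0149250 = 1.4925%.

1.4925%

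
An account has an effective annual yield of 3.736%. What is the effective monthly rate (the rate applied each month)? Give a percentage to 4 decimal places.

The per-month rate i satisfies (1 + i)^12 = 1 + 0.03736.
i = 1.03736^(1/12) − 1 = 0.0030613 = 0.3061%.

0.3061%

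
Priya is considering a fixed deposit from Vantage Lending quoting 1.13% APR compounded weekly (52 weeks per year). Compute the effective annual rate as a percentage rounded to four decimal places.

1.1363%

EAR = (1 + 0.0113/52)^52 − 1.
= (1 + 0.000217)^52 − 1 = 1.011363 − 1 = 1.1363%.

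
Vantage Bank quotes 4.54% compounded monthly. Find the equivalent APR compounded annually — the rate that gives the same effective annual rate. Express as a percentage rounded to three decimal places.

EAR = (1 + 0.0454/12)^12 − 1 = 0.046357.
Compounded annually, the equivalent nominal rate is the EAR itself: 4.636%.

4.636%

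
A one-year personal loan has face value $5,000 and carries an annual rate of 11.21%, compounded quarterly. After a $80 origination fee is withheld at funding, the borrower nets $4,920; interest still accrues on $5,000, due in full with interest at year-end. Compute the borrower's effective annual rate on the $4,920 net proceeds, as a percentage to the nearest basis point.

13.51%

Amount owed after one year: 5,000 × (1 + 0.1121/4)^4 = 5,000 × 1.116901 = $5,584.51.
Effective rate on net proceeds: 5,584.51 / 4,920 − 1 = 0.135062 = 13.51%.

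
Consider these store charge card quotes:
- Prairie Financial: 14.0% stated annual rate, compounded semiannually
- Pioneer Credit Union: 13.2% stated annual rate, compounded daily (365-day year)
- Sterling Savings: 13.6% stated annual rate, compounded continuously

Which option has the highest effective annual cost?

Sterling Savings

Prairie Financial: (1 + 0.140/2)^2 − 1 = 14.490%
Pioneer Credit Union: (1 + 0.132/365)^365 − 1 = 14.108%
Sterling Savings: e^0.136 − 1 = 14.568%
The highest effective annual rate is Sterling Savings at 14.568%.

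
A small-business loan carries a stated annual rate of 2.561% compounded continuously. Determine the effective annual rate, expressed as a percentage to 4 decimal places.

2.5941%

With continuous compounding, EAR = e^0.02561 − 1.
e^0.02561 = 1.025941, so EAR = 0.025941 = 2.5941%.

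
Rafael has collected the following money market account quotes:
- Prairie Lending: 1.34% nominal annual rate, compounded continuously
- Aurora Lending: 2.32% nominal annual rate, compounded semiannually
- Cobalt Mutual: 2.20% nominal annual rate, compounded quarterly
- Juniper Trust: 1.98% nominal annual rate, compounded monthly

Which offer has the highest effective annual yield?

Prairie Lending: e^0.0134 − 1 = 1.349%
Aurora Lending: (1 + 0.0232/2)^2 − 1 = 2.333%
Cobalt Mutual: (1 + 0.0220/4)^4 − 1 = 2.218%
Juniper Trust: (1 + 0.0198/12)^12 − 1 = 1.998%
The highest effective annual rate is Aurora Lending at 2.333%.

Aurora Lending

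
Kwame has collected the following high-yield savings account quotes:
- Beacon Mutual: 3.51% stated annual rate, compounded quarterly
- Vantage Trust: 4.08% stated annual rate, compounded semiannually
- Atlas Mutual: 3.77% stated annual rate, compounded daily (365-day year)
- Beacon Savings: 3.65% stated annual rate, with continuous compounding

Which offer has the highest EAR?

Vantage Trust

Beacon Mutual: (1 + 0.0351/4)^4 − 1 = 3.556%
Vantage Trust: (1 + 0.0408/2)^2 − 1 = 4.122%
Atlas Mutual: (1 + 0.0377/365)^365 − 1 = 3.842%
Beacon Savings: e^0.0365 − 1 = 3.717%
The highest effective annual rate is Vantage Trust at 4.122%.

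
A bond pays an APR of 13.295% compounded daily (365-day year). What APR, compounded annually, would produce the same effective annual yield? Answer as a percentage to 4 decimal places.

EAR = (1 + 0.13295/365)^365 − 1 = 0.142165.
Compounded annually, the equivalent nominal rate is the EAR itself: 14.2165%.

14.2165%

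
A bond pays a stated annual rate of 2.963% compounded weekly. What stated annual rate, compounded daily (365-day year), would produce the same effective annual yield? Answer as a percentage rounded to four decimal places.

2.9623%

EAR = (1 + 0.02963/52)^52 − 1 = 0.030065.
Solve (1 + r/365)^365 = 1.030065: r/365 = 1.030065^(1/365) − 1 = 0.000081, so r = 0.029623 = 2.9623%.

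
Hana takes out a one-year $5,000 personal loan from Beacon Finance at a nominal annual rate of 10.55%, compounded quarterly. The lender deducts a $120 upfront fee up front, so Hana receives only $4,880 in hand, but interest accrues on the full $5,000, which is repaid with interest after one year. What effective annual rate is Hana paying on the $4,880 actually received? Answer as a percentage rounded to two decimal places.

Amount owed after one year: 5,000 × (1 + 0.1055/4)^4 = 5,000 × 1.109748 = $5,548.74.
Effective rate on net proceeds: 5,548.74 / 4,880 − 1 = 0.137037 = 13.70%.

13.70%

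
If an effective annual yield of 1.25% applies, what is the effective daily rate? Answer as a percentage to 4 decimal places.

0.0034%

The per-day rate i satisfies (1 + i)^365 = 1 + 0.0125.
i = 1.0125^(1/365) − 1 = 0.0000340 = 0.0034%.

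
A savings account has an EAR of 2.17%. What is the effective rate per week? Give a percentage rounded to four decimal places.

0.0413%

The per-week rate i satisfies (1 + i)^52 = 1 + 0.0217.
i = 1.0217^(1/52) − 1 = 0.0004129 = 0.0413%.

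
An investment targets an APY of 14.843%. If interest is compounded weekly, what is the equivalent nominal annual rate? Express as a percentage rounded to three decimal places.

13.858%

(1 + r/52)^52 − 1 = 0.14843, so 1 + r/52 = 1.14843^(1/52).
r/52 = 0.002665, so r = 0.138580 = 13.858%.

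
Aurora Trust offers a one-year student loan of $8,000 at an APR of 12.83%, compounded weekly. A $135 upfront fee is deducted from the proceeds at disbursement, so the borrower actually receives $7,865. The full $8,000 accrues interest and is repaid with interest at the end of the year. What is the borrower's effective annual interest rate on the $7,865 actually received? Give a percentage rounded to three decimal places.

15.623%

Amount owed after one year: 8,000 × (1 + 0.1283/52)^52 = 8,000 × 1.136714 = $9,093.72.
Effective rate on net proceeds: 9,093.72 / 7,865 − 1 = 0.156226 = 15.623%.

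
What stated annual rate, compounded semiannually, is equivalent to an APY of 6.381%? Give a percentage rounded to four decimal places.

6.2823%

(1 + r/2)^2 − 1 = 0.06381, so 1 + r/2 = 1.06381^(1/2).
r/2 = 0.031412, so r = 0.062823 = 6.2823%.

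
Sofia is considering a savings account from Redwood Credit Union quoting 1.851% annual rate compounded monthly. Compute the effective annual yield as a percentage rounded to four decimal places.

EAR = (1 + 0.01851/12)^12 − 1.
= (1 + 0.001542)^12 − 1 = 1.018668 − 1 = 1.8668%.

1.8668%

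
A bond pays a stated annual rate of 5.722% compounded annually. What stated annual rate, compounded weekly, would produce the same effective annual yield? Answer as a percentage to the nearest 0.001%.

5.567%

Compounded annually, EAR = nominal = 0.057220.
Solve (1 + r/52)^52 = 1.057220: r/52 = 1.057220^(1/52) − 1 = 0.001071, so r = 0.055673 = 5.567%.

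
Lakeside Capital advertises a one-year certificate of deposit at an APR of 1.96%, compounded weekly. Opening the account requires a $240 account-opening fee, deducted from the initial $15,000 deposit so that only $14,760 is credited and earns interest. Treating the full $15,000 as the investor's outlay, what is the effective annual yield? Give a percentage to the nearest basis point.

0.35%

Value after one year: 14,760 × (1 + 0.0196/52)^52 = 14,760 × 1.019790 = $15,052.09.
Effective yield on the $15,000 outlay: 15,052.09 / 15,000 − 1 = 0.003473 = 0.35%.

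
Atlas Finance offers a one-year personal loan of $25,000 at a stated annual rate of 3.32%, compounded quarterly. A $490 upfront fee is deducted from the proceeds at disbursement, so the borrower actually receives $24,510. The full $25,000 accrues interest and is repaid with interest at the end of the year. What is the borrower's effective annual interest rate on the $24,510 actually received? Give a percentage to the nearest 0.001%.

Amount owed after one year: 25,000 × (1 + 0.0332/4)^4 = 25,000 × 1.033616 = $25,840.39.
Effective rate on net proceeds: 25,840.39 / 24,510 − 1 = 0.054280 = 5.428%.

5.428%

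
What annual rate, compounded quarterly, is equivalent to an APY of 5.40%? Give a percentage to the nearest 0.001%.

(1 + r/4)^4 − 1 = 0.0540, so 1 + r/4 = 1.0540^(1/4).
r/4 = 0.013235, so r = 0.052940 = 5.294%.

5.294%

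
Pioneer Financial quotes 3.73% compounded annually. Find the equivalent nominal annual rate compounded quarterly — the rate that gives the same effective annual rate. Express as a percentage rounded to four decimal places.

3.6789%

Compounded annually, EAR = nominal = 0.037300.
Solve (1 + r/4)^4 = 1.037300: r/4 = 1.037300^(1/4) − 1 = 0.009197, so r = 0.036789 = 3.6789%.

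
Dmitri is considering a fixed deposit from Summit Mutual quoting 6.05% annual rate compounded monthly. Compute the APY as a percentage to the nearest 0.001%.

6.221%

EAR = (1 + 0.0605/12)^12 − 1.
= (1 + 0.005042)^12 − 1 = 1.062206 − 1 = 6.221%.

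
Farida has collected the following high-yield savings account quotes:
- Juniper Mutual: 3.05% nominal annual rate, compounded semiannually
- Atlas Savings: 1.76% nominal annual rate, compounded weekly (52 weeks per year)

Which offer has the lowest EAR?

Juniper Mutual: (1 + 0.0305/2)^2 − 1 = 3.073%
Atlas Savings: (1 + 0.0176/52)^52 − 1 = 1.775%
The lowest effective annual rate is Atlas Savings at 1.775%.

Atlas Savings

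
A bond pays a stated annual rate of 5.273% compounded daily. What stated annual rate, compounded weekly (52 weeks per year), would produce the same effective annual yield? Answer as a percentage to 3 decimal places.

EAR = (1 + 0.05273/365)^365 − 1 = 0.054141.
Solve (1 + r/52)^52 = 1.054141: r/52 = 1.054141^(1/52) − 1 = 0.001014, so r = 0.052753 = 5.275%.

5.275%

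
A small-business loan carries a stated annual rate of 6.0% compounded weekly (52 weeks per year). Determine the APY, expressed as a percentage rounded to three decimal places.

6.180%

EAR = (1 + 0.060/52)^52 − 1.
= 1.061800 − 1 = 6.180%.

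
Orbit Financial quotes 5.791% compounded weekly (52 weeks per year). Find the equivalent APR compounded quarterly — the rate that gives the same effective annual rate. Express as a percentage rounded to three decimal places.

EAR = (1 + 0.05791/52)^52 − 1 = 0.059585.
Solve (1 + r/4)^4 = 1.059585: r/4 = 1.059585^(1/4) − 1 = 0.014575, so r = 0.058299 = 5.830%.

5.830%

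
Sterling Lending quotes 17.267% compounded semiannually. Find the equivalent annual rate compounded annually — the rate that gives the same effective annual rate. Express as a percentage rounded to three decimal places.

18.012%

EAR = (1 + 0.17267/2)^2 − 1 = 0.180124.
Compounded annually, the equivalent nominal rate is the EAR itself: 18.012%.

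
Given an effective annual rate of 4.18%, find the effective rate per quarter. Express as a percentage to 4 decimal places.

1.0290%

The per-quarter rate i satisfies (1 + i)^4 = 1 + 0.0418.
i = 1.0418^(1/4) − 1 = 0.0102901 = 1.0290%.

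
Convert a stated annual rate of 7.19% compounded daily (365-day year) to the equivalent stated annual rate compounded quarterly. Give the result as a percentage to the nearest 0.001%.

EAR = (1 + 0.0719/365)^365 − 1 = 0.074540.
Solve (1 + r/4)^4 = 1.074540: r/4 = 1.074540^(1/4) − 1 = 0.018136, so r = 0.072543 = 7.254%.

7.254%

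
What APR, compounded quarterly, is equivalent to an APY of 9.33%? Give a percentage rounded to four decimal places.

9.0203%

(1 + r/4)^4 − 1 = 0.0933, so 1 + r/4 = 1.0933^(1/4).
r/4 = 0.022551, so r = 0.090203 = 9.0203%.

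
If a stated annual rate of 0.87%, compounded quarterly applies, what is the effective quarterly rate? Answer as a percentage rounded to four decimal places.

With a nominal annual rate compounded quarterly, the periodic rate is the nominal rate divided by 4.
i = 0.0087 / 4 = 0.0021750 = 0.2175%.

0.2175%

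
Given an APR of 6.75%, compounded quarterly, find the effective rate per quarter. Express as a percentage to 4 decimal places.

1.6875%

With a nominal annual rate compounded quarterly, the periodic rate is the nominal rate divided by 4.
i = 0.0675 / 4 = 0.0168750 = 1.6875%.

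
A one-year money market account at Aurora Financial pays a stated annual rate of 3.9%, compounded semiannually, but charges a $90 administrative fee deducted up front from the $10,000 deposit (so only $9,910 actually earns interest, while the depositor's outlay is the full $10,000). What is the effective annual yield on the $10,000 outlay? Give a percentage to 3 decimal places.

Value after one year: 9,910 × (1 + 0.039/2)^2 = 9,910 × 1.039380 = $10,300.26.
Effective yield on the $10,000 outlay: 10,300.26 / 10,000 − 1 = 0.030026 = 3.003%.

3.003%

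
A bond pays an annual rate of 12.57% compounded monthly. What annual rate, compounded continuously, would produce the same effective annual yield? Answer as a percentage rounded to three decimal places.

EAR = (1 + 0.1257/12)^12 − 1 = 0.133201.
Equivalent continuous rate: r = ln(1 + 0.133201) = 0.125046 = 12.505%.

12.505%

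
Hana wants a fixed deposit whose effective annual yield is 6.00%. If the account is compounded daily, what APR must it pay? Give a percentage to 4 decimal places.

5.8274%

(1 + r/365)^365 − 1 = 0.0600, so 1 + r/365 = 1.0600^(1/365).
r/365 = 0.000160, so r = 0.058274 = 5.8274%.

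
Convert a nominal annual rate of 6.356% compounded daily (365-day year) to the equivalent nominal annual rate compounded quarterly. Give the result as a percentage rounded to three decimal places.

EAR = (1 + 0.06356/365)^365 − 1 = 0.065618.
Solve (1 + r/4)^4 = 1.065618: r/4 = 1.065618^(1/4) − 1 = 0.016016, so r = 0.064062 = 6.406%.

6.406%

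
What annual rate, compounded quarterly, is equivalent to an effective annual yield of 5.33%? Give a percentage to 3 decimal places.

(1 + r/4)^4 − 1 = 0.0533, so 1 + r/4 = 1.0533^(1/4).
r/4 = 0.013067, so r = 0.052267 = 5.227%.

5.227%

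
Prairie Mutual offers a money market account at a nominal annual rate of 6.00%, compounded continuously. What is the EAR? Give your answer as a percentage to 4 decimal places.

With continuous compounding, EAR = e^0.0600 − 1.
e^0.0600 = 1.061837, so EAR = 0.061837 = 6.1837%.

6.1837%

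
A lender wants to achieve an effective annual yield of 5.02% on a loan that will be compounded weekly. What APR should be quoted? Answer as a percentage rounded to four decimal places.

4.9004%

(1 + r/52)^52 − 1 = 0.0502, so 1 + r/52 = 1.0502^(1/52).
r/52 = 0.000942, so r = 0.049004 = 4.9004%.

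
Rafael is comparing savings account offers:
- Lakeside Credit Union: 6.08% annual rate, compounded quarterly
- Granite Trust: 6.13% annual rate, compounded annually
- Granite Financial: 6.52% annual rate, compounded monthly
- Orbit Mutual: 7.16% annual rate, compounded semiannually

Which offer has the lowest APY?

Granite Trust

Lakeside Credit Union: (1 + 0.0608/4)^4 − 1 = 6.220%
Granite Trust: compounded annually, EAR = 6.130%
Granite Financial: (1 + 0.0652/12)^12 − 1 = 6.718%
Orbit Mutual: (1 + 0.0716/2)^2 − 1 = 7.288%
The lowest effective annual rate is Granite Trust at 6.130%.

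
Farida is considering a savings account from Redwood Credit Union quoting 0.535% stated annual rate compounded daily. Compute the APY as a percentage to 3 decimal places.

EAR = (1 + 0.00535/365)^365 − 1.
= (1 + 0.000015)^365 − 1 = 1.005364 − 1 = 0.536%.

0.536%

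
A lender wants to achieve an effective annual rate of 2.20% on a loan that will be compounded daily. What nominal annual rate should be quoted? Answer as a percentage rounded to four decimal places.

(1 + r/365)^365 − 1 = 0.0220, so 1 + r/365 = 1.0220^(1/365).
r/365 = 0.000060, so r = 0.021762 = 2.1762%.

2.1762%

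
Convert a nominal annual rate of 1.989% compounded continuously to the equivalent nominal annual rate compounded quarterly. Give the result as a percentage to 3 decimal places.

EAR under continuous compounding: e^0.01989 − 1 = 0.020089.
Solve (1 + r/4)^4 = 1.020089: r/4 = 1.020089^(1/4) − 1 = 0.004985, so r = 0.019940 = 1.994%.

1.994%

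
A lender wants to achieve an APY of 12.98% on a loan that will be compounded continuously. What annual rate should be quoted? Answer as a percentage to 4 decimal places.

12.2041%

Continuous: nominal r satisfies e^r − 1 = 0.1298.
r = ln(1 + 0.1298) = ln(1.1298) = 0.122041 = 12.2041%.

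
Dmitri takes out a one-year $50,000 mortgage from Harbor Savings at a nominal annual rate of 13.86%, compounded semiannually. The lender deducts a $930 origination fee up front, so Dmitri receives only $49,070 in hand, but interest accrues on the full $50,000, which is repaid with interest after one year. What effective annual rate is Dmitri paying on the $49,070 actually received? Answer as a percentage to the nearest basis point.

16.51%

Amount owed after one year: 50,000 × (1 + 0.1386/2)^2 = 50,000 × 1.143402 = $57,170.12.
Effective rate on net proceeds: 57,170.12 / 49,070 − 1 = 0.165073 = 16.51%.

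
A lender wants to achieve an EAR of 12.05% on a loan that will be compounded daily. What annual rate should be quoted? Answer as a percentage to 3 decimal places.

(1 + r/365)^365 − 1 = 0.1205, so 1 + r/365 = 1.1205^(1/365).
r/365 = 0.000312, so r = 0.113793 = 11.379%.

11.379%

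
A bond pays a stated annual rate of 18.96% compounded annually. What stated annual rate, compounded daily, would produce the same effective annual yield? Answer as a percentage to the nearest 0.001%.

17.366%

Compounded annually, EAR = nominal = 0.189600.
Solve (1 + r/365)^365 = 1.189600: r/365 = 1.189600^(1/365) − 1 = 0.000476, so r = 0.173658 = 17.366%.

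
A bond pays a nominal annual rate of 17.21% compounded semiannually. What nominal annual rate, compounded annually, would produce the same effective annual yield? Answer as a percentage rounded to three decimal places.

17.950%

EAR = (1 + 0.1721/2)^2 − 1 = 0.179505.
Compounded annually, the equivalent nominal rate is the EAR itself: 17.950%.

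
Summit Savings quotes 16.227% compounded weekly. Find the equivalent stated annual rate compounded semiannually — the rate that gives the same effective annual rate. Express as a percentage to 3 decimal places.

EAR = (1 + 0.16227/52)^52 − 1 = 0.175881.
Solve (1 + r/2)^2 = 1.175881: r/2 = 1.175881^(1/2) − 1 = 0.084380, so r = 0.168761 = 16.876%.

16.876%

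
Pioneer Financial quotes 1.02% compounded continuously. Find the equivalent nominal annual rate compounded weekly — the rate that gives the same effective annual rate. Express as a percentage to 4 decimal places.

1.0201%

EAR under continuous compounding: e^0.0102 − 1 = 0.010252.
Solve (1 + r/52)^52 = 1.010252: r/52 = 1.010252^(1/52) − 1 = 0.000196, so r = 0.010201 = 1.0201%.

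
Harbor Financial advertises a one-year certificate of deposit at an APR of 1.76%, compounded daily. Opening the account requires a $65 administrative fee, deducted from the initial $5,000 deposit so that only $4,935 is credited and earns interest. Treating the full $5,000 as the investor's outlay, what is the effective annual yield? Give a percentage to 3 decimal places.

Value after one year: 4,935 × (1 + 0.0176/365)^365 = 4,935 × 1.017755 = $5,022.62.
Effective yield on the $5,000 outlay: 5,022.62 / 5,000 − 1 = 0.004525 = 0.452%.

0.452%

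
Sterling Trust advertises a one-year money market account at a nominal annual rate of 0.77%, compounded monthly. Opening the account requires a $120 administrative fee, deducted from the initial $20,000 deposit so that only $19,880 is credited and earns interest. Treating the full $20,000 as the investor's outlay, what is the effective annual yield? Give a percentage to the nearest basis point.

0.17%

Value after one year: 19,880 × (1 + 0.0077/12)^12 = 19,880 × 1.007727 = $20,033.62.
Effective yield on the $20,000 outlay: 20,033.62 / 20,000 − 1 = 0.001681 = 0.17%.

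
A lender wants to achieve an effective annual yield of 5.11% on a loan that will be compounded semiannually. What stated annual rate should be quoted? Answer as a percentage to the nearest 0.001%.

5.046%

(1 + r/2)^2 − 1 = 0.0511, so 1 + r/2 = 1.0511^(1/2).
r/2 = 0.025232, so r = 0.050463 = 5.046%.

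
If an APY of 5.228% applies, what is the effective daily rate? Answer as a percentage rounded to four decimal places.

0.0140%

The per-day rate i satisfies (1 + i)^365 = 1 + 0.05228.
i = 1.05228^(1/365) − 1 = 0.0001396 = 0.0140%.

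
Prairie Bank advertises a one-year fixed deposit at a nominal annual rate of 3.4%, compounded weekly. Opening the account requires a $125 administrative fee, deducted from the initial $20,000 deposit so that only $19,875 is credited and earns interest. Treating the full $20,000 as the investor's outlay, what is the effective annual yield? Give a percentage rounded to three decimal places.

2.811%

Value after one year: 19,875 × (1 + 0.034/52)^52 = 19,875 × 1.034573 = $20,562.14.
Effective yield on the $20,000 outlay: 20,562.14 / 20,000 − 1 = 0.028107 = 2.811%.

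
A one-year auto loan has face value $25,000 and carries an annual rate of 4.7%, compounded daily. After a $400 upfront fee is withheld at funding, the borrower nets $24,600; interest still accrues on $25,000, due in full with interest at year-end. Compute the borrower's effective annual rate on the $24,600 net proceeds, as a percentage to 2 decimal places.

Amount owed after one year: 25,000 × (1 + 0.047/365)^365 = 25,000 × 1.048119 = $26,202.97.
Effective rate on net proceeds: 26,202.97 / 24,600 − 1 = 0.065161 = 6.52%.

6.52%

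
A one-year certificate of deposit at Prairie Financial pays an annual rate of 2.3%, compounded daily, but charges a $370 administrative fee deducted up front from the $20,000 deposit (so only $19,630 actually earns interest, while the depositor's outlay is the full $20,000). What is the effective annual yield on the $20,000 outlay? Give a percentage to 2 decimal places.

0.43%

Value after one year: 19,630 × (1 + 0.023/365)^365 = 19,630 × 1.023266 = $20,086.71.
Effective yield on the $20,000 outlay: 20,086.71 / 20,000 − 1 = 0.004335 = 0.43%.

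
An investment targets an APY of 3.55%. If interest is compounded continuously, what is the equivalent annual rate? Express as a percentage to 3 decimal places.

Continuous: nominal r satisfies e^r − 1 = 0.0355.
r = ln(1 + 0.0355) = ln(1.0355) = 0.034884 = 3.488%.

3.488%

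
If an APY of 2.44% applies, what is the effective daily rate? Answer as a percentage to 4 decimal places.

0.0066%

The per-day rate i satisfies (1 + i)^365 = 1 + 0.0244.
i = 1.0244^(1/365) − 1 = 0.0000660 = 0.0066%.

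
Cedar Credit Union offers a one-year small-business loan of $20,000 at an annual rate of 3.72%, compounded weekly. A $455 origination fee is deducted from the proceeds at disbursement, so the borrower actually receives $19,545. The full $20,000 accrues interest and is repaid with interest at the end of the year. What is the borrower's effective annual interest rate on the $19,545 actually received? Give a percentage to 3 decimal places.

6.205%

Amount owed after one year: 20,000 × (1 + 0.0372/52)^52 = 20,000 × 1.037887 = $20,757.74.
Effective rate on net proceeds: 20,757.74 / 19,545 − 1 = 0.062048 = 6.205%.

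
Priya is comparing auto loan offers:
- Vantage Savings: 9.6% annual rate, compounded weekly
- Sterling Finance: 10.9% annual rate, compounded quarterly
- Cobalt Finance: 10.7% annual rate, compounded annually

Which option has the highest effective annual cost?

Vantage Savings: (1 + 0.096/52)^52 − 1 = 10.066%
Sterling Finance: (1 + 0.109/4)^4 − 1 = 11.354%
Cobalt Finance: compounded annually, EAR = 10.700%
The highest effective annual rate is Sterling Finance at 11.354%.

Sterling Finance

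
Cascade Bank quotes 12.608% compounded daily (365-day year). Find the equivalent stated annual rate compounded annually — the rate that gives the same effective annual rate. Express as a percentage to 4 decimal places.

EAR = (1 + 0.12608/365)^365 − 1 = 0.134348.
Compounded annually, the equivalent nominal rate is the EAR itself: 13.4348%.

13.4348%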